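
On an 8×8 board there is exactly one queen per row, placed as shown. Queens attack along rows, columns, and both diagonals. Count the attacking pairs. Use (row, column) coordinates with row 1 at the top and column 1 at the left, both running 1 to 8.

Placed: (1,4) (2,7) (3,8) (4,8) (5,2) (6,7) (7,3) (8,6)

Same column: (2,7)–(6,7) (column 7); (3,8)–(4,8) (column 8).
Same diagonal: (2,7)–(3,8) (|2−3| = |7−8| = 1).
Total attacking pairs: 3.

3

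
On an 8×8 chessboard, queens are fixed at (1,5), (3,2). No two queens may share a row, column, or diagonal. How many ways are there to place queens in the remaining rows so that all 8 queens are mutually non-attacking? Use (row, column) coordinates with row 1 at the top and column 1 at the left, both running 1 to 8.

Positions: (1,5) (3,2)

Branch on row 2: col 7 → 3; col 8 → 0.
Sum: 3 + 0 = 3.

3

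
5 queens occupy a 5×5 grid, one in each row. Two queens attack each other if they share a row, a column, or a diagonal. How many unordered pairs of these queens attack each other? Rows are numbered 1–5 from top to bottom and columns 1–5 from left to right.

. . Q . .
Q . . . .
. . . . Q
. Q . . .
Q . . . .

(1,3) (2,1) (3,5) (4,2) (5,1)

3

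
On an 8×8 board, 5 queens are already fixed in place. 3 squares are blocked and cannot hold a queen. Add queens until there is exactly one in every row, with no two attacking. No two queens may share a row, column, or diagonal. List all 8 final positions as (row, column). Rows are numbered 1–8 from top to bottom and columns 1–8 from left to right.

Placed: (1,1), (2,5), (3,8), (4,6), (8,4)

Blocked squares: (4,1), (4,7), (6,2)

Row 5: attacked by (1,1)→{1,5}; (2,5)→{2,5,8}; (3,8)→{6,8}; (4,6)→{5,6,7}; (8,4)→{1,4,7}. Safe: 3. Place at column 3.
Row 6: attacked by (1,1)→{1,6}; (2,5)→{1,5}; (3,8)→{5,8}; (4,6)→{4,6,8}; (5,3)→{2,3,4}; (8,4)→{2,4,6}. Blocked: 2. Safe: 7. Place at column 7.
Row 7: attacked by (1,1)→{1,7}; (2,5)→{5}; (3,8)→{4,8}; (4,6)→{3,6}; (5,3)→{1,3,5}; (6,7)→{6,7,8}; (8,4)→{3,4,5}. Safe: 2. Place at column 2.
Columns [1, 5, 8, 6, 3, 7, 2, 4], r−c [0, -3, -5, -2, 2, -1, 5, 4], r+c [2, 7, 11, 10, 8, 13, 9, 12] are all distinct, so no two queens attack.

(1,1) (2,5) (3,8) (4,6) (5,3) (6,7) (7,2) (8,4)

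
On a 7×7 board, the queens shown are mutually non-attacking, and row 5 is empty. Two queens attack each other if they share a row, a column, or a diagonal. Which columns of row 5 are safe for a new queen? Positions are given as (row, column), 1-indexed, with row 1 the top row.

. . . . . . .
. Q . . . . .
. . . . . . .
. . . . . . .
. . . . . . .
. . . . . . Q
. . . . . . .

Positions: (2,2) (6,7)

(2,2) attacks row 5 at column 2 and diagonals 5.
(6,7) attacks row 5 at column 7 and diagonals 6.
Attacked columns: {2, 5, 6, 7}. Safe: {1, 3, 4}.

columns 1, 3, 4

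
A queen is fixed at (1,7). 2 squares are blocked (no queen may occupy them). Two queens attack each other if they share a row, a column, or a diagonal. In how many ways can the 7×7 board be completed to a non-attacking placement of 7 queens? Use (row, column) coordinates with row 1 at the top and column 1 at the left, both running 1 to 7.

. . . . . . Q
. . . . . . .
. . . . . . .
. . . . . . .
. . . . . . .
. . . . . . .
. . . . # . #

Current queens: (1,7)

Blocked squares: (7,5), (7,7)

3

Branch on row 2: col 1 → 0; col 2 → 0; col 3 → 1; col 4 → 1; col 5 → 1.
Sum: 0 + 0 + 1 + 1 + 1 = 3.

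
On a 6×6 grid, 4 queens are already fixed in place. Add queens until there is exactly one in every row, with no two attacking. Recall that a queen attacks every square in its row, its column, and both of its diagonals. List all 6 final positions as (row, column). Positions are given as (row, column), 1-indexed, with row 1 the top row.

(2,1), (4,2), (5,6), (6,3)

Row 1: attacked by (2,1)→{1,2}; (4,2)→{2,5}; (5,6)→{2,6}; (6,3)→{3}. Safe: 4. Place at column 4.
Row 3: attacked by (1,4)→{2,4,6}; (2,1)→{1,2}; (4,2)→{1,2,3}; (5,6)→{4,6}; (6,3)→{3,6}. Safe: 5. Place at column 5.
Columns [4, 1, 5, 2, 6, 3], r−c [-3, 1, -2, 2, -1, 3], r+c [5, 3, 8, 6, 11, 9] are all distinct, so no two queens attack.

(1,4) (2,1) (3,5) (4,2) (5,6) (6,3)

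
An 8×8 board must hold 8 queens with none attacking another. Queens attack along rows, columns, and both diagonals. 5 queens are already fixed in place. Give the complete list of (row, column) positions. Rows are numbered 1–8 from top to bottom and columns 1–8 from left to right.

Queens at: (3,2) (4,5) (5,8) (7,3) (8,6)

(1,7) (2,4) (3,2) (4,5) (5,8) (6,1) (7,3) (8,6)

Row 1: attacked by (3,2)→{2,4}; (4,5)→{2,5,8}; (5,8)→{4,8}; (7,3)→{3}; (8,6)→{6}. Safe: 1, 7. Place at column 7.
Row 2: attacked by (1,7)→{6,7,8}; (3,2)→{1,2,3}; (4,5)→{3,5,7}; (5,8)→{5,8}; (7,3)→{3,8}; (8,6)→{6}. Safe: 4. Place at column 4.
Row 6: attacked by (1,7)→{2,7}; (2,4)→{4,8}; (3,2)→{2,5}; (4,5)→{3,5,7}; (5,8)→{7,8}; (7,3)→{2,3,4}; (8,6)→{4,6,8}. Safe: 1. Place at column 1.
Columns [7, 4, 2, 5, 8, 1, 3, 6], r−c [-6, -2, 1, -1, -3, 5, 4, 2], r+c [8, 6, 5, 9, 13, 7, 10, 14] are all distinct, so no two queens attack.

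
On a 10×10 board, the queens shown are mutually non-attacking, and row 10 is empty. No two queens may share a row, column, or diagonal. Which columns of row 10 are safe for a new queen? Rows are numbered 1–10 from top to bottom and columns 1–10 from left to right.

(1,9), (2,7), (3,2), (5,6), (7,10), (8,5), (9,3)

columns 8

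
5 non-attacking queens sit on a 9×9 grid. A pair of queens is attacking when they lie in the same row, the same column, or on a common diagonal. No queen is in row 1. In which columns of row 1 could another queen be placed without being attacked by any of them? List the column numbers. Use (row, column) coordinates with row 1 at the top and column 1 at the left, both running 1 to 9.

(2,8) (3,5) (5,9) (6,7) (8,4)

columns 1, 6

(2,8) attacks row 1 at column 8 and diagonals 7, 9.
(3,5) attacks row 1 at column 5 and diagonals 3, 7.
(5,9) attacks row 1 at column 9 and diagonals 5.
(6,7) attacks row 1 at column 7 and diagonals 2.
(8,4) attacks row 1 at column 4.
Attacked columns: {2, 3, 4, 5, 7, 8, 9}. Safe: {1, 6}.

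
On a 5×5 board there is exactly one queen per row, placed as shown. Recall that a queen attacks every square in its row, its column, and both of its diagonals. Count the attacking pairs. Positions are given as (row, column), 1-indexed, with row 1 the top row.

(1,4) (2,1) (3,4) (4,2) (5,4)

Same column: (1,4)–(3,4) (column 4); (1,4)–(5,4) (column 4); (3,4)–(5,4) (column 4).
Same diagonal: (2,1)–(5,4) (|2−5| = |1−4| = 3).
Total attacking pairs: 4.

4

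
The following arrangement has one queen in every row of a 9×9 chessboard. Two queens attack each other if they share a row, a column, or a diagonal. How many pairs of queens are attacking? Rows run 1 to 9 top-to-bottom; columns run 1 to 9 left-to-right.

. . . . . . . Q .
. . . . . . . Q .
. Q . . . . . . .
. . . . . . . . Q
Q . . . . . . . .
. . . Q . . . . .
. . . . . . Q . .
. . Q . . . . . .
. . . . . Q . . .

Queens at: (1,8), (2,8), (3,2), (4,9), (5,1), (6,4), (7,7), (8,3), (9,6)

2

Same column: (1,8)–(2,8) (column 8).
Same diagonal: (2,8)–(6,4) (|2−6| = |8−4| = 4).
Total attacking pairs: 2.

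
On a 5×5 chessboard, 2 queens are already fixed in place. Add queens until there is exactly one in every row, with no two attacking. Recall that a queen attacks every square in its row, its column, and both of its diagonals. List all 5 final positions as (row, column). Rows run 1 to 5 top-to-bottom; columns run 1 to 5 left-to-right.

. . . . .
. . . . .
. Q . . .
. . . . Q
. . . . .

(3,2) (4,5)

(1,1) (2,4) (3,2) (4,5) (5,3)

Row 1: attacked by (3,2)→{2,4}; (4,5)→{2,5}. Safe: 1, 3. Place at column 1.
Row 2: attacked by (1,1)→{1,2}; (3,2)→{1,2,3}; (4,5)→{3,5}. Safe: 4. Place at column 4.
Row 5: attacked by (1,1)→{1,5}; (2,4)→{1,4}; (3,2)→{2,4}; (4,5)→{4,5}. Safe: 3. Place at column 3.
Columns [1, 4, 2, 5, 3], r−c [0, -2, 1, -1, 2], r+c [2, 6, 5, 9, 8] are all distinct, so no two queens attack.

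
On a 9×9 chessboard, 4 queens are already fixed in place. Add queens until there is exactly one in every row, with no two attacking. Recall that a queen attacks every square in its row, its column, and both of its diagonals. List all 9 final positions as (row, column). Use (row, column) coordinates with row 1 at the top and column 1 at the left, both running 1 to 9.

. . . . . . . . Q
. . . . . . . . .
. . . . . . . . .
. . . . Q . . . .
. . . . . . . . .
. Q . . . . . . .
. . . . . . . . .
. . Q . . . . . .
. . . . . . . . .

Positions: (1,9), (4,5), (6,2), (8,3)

Row 2: attacked by (1,9)→{8,9}; (4,5)→{3,5,7}; (6,2)→{2,6}; (8,3)→{3,9}. Safe: 1, 4. Place at column 4.
Row 3: attacked by (1,9)→{7,9}; (2,4)→{3,4,5}; (4,5)→{4,5,6}; (6,2)→{2,5}; (8,3)→{3,8}. Safe: 1. Place at column 1.
Row 5: attacked by (1,9)→{5,9}; (2,4)→{1,4,7}; (3,1)→{1,3}; (4,5)→{4,5,6}; (6,2)→{1,2,3}; (8,3)→{3,6}. Safe: 8. Place at column 8.
Row 7: attacked by (1,9)→{3,9}; (2,4)→{4,9}; (3,1)→{1,5}; (4,5)→{2,5,8}; (5,8)→{6,8}; (6,2)→{1,2,3}; (8,3)→{2,3,4}. Safe: 7. Place at column 7.
Row 9: attacked by (1,9)→{1,9}; (2,4)→{4}; (3,1)→{1,7}; (4,5)→{5}; (5,8)→{4,8}; (6,2)→{2,5}; (7,7)→{5,7,9}; (8,3)→{2,3,4}. Safe: 6. Place at column 6.
Columns [9, 4, 1, 5, 8, 2, 7, 3, 6], r−c [-8, -2, 2, -1, -3, 4, 0, 5, 3], r+c [10, 6, 4, 9, 13, 8, 14, 11, 15] are all distinct, so no two queens attack.

(1,9) (2,4) (3,1) (4,5) (5,8) (6,2) (7,7) (8,3) (9,6)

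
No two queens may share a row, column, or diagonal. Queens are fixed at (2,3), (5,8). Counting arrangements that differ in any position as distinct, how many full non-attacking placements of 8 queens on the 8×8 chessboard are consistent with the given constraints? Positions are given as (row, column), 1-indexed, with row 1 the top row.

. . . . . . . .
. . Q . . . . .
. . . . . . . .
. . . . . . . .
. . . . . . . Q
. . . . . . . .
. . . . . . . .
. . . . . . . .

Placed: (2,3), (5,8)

Branch on row 1: col 1 → 0; col 5 → 1; col 6 → 1; col 7 → 1.
Sum: 0 + 1 + 1 + 1 = 3.

3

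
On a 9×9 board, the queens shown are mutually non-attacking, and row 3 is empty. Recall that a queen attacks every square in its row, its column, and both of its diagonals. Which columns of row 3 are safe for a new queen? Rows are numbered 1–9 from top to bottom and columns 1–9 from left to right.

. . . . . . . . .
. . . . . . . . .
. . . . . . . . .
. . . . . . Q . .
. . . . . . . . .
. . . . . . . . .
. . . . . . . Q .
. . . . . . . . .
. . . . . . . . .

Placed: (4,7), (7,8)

(4,7) attacks row 3 at column 7 and diagonals 6, 8.
(7,8) attacks row 3 at column 8 and diagonals 4.
Attacked columns: {4, 6, 7, 8}. Safe: {1, 2, 3, 5, 9}.

columns 1, 2, 3, 5, 9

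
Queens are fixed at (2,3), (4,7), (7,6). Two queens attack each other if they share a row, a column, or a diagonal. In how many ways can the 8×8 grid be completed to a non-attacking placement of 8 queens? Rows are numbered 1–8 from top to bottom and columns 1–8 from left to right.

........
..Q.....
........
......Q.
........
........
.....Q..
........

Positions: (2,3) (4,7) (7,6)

Branch on row 1: col 1 → 0; col 5 → 1; col 8 → 0.
Sum: 0 + 1 + 0 = 1.

1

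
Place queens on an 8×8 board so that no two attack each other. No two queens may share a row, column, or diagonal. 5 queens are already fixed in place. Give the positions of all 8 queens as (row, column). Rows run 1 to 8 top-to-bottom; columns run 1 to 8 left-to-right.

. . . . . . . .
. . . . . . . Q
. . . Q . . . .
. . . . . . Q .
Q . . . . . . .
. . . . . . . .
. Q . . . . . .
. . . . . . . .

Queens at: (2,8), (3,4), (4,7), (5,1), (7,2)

(1,3) (2,8) (3,4) (4,7) (5,1) (6,6) (7,2) (8,5)

Row 1: attacked by (2,8)→{7,8}; (3,4)→{2,4,6}; (4,7)→{4,7}; (5,1)→{1,5}; (7,2)→{2,8}. Safe: 3. Place at column 3.
Row 6: attacked by (1,3)→{3,8}; (2,8)→{4,8}; (3,4)→{1,4,7}; (4,7)→{5,7}; (5,1)→{1,2}; (7,2)→{1,2,3}. Safe: 6. Place at column 6.
Row 8: attacked by (1,3)→{3}; (2,8)→{2,8}; (3,4)→{4}; (4,7)→{3,7}; (5,1)→{1,4}; (6,6)→{4,6,8}; (7,2)→{1,2,3}. Safe: 5. Place at column 5.
Columns [3, 8, 4, 7, 1, 6, 2, 5], r−c [-2, -6, -1, -3, 4, 0, 5, 3], r+c [4, 10, 7, 11, 6, 12, 9, 13] are all distinct, so no two queens attack.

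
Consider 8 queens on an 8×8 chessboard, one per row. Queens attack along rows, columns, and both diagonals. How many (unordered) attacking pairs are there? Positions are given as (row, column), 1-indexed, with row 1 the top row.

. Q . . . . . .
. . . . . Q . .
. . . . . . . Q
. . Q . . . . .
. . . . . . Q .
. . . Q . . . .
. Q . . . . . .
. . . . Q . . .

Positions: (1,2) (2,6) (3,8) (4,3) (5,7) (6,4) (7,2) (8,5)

1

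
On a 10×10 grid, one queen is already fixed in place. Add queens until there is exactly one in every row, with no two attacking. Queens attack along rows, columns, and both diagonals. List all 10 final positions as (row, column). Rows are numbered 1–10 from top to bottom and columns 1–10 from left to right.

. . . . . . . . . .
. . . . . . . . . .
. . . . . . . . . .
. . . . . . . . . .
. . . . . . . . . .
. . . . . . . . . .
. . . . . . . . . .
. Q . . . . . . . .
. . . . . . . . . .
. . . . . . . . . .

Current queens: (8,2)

(1,10) (2,7) (3,4) (4,1) (5,3) (6,6) (7,9) (8,2) (9,8) (10,5)

Row 1: attacked by (8,2)→{2,9}. Safe: 1, 3, 4, 5, 6, 7, 8, 10. Place at column 10.
Row 2: attacked by (1,10)→{9,10}; (8,2)→{2,8}. Safe: 1, 3, 4, 5, 6, 7. Place at column 7.
Row 3: attacked by (1,10)→{8,10}; (2,7)→{6,7,8}; (8,2)→{2,7}. Safe: 1, 3, 4, 5, 9. Place at column 4.
Row 4: attacked by (1,10)→{7,10}; (2,7)→{5,7,9}; (3,4)→{3,4,5}; (8,2)→{2,6}. Safe: 1, 8. Place at column 1.
Row 5: attacked by (1,10)→{6,10}; (2,7)→{4,7,10}; (3,4)→{2,4,6}; (4,1)→{1,2}; (8,2)→{2,5}. Safe: 3, 8, 9. Place at column 3.
Row 6: attacked by (1,10)→{5,10}; (2,7)→{3,7}; (3,4)→{1,4,7}; (4,1)→{1,3}; (5,3)→{2,3,4}; (8,2)→{2,4}. Safe: 6, 8, 9. Place at column 6.
Row 7: attacked by (1,10)→{4,10}; (2,7)→{2,7}; (3,4)→{4,8}; (4,1)→{1,4}; (5,3)→{1,3,5}; (6,6)→{5,6,7}; (8,2)→{1,2,3}. Safe: 9. Place at column 9.
Row 9: attacked by (1,10)→{2,10}; (2,7)→{7}; (3,4)→{4,10}; (4,1)→{1,6}; (5,3)→{3,7}; (6,6)→{3,6,9}; (7,9)→{7,9}; (8,2)→{1,2,3}. Safe: 5, 8. Place at column 8.
Row 10: attacked by (1,10)→{1,10}; (2,7)→{7}; (3,4)→{4}; (4,1)→{1,7}; (5,3)→{3,8}; (6,6)→{2,6,10}; (7,9)→{6,9}; (8,2)→{2,4}; (9,8)→{7,8,9}. Safe: 5. Place at column 5.
Columns [10, 7, 4, 1, 3, 6, 9, 2, 8, 5], r−c [-9, -5, -1, 3, 2, 0, -2, 6, 1, 5], r+c [11, 9, 7, 5, 8, 12, 16, 10, 17, 15] are all distinct, so no two queens attack.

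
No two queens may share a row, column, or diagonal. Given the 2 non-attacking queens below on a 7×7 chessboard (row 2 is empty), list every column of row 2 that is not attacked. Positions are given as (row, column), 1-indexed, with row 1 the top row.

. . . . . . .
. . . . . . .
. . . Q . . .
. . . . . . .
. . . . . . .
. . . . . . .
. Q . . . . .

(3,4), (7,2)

(3,4) attacks row 2 at column 4 and diagonals 3, 5.
(7,2) attacks row 2 at column 2 and diagonals 7.
Attacked columns: {2, 3, 4, 5, 7}. Safe: {1, 6}.

columns 1, 6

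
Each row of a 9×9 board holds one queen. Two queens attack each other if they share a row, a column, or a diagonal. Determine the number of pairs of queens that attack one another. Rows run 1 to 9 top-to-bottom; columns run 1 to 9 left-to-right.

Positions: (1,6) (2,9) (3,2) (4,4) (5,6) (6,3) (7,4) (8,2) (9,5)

7

Same column: (1,6)–(5,6) (column 6); (3,2)–(8,2) (column 2); (4,4)–(7,4) (column 4).
Same diagonal: (2,9)–(5,6) (|2−5| = |9−6| = 3); (2,9)–(7,4) (|2−7| = |9−4| = 5); (5,6)–(7,4) (|5−7| = |6−4| = 2); (6,3)–(7,4) (|6−7| = |3−4| = 1).
Total attacking pairs: 7.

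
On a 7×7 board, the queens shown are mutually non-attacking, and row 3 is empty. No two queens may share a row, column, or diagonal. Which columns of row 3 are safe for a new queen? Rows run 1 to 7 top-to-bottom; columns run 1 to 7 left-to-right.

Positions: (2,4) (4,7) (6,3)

columns 1, 2

(2,4) attacks row 3 at column 4 and diagonals 3, 5.
(4,7) attacks row 3 at column 7 and diagonals 6.
(6,3) attacks row 3 at column 3 and diagonals 6.
Attacked columns: {3, 4, 5, 6, 7}. Safe: {1, 2}.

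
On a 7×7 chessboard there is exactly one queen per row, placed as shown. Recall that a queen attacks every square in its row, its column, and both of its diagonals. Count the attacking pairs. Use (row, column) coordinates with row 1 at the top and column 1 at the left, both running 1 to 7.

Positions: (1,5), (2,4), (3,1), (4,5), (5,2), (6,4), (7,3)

5

Same column: (1,5)–(4,5) (column 5); (2,4)–(6,4) (column 4).
Same diagonal: (1,5)–(2,4) (|1−2| = |5−4| = 1); (3,1)–(6,4) (|3−6| = |1−4| = 3); (6,4)–(7,3) (|6−7| = |4−3| = 1).
Total attacking pairs: 5.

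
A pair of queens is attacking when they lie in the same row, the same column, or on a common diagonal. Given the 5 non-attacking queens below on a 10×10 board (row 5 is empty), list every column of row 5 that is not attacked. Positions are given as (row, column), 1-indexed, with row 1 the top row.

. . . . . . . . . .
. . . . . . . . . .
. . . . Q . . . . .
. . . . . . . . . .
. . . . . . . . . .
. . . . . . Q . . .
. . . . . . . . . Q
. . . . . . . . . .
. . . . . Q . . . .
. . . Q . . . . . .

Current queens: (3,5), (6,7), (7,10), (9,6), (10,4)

columns 1

(3,5) attacks row 5 at column 5 and diagonals 3, 7.
(6,7) attacks row 5 at column 7 and diagonals 6, 8.
(7,10) attacks row 5 at column 10 and diagonals 8.
(9,6) attacks row 5 at column 6 and diagonals 2, 10.
(10,4) attacks row 5 at column 4 and diagonals 9.
Attacked columns: {2, 3, 4, 5, 6, 7, 8, 9, 10}. Safe: {1}.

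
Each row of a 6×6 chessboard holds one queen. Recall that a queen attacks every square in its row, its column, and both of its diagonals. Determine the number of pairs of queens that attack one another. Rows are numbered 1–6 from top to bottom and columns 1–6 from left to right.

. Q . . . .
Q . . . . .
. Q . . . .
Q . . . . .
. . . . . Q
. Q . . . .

Same column: (1,2)–(3,2) (column 2); (1,2)–(6,2) (column 2); (2,1)–(4,1) (column 1); (3,2)–(6,2) (column 2).
Same diagonal: (1,2)–(2,1) (|1−2| = |2−1| = 1); (1,2)–(5,6) (|1−5| = |2−6| = 4); (2,1)–(3,2) (|2−3| = |1−2| = 1); (3,2)–(4,1) (|3−4| = |2−1| = 1).
Total attacking pairs: 8.

8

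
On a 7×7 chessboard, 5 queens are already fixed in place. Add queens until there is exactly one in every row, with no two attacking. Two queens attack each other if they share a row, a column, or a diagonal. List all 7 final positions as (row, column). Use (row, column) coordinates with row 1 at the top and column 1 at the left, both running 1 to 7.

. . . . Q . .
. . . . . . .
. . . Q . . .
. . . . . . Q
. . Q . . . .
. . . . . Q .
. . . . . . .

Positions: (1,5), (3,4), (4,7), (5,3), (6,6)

Row 2: attacked by (1,5)→{4,5,6}; (3,4)→{3,4,5}; (4,7)→{5,7}; (5,3)→{3,6}; (6,6)→{2,6}. Safe: 1. Place at column 1.
Row 7: attacked by (1,5)→{5}; (2,1)→{1,6}; (3,4)→{4}; (4,7)→{4,7}; (5,3)→{1,3,5}; (6,6)→{5,6,7}. Safe: 2. Place at column 2.
Columns [5, 1, 4, 7, 3, 6, 2], r−c [-4, 1, -1, -3, 2, 0, 5], r+c [6, 3, 7, 11, 8, 12, 9] are all distinct, so no two queens attack.

(1,5) (2,1) (3,4) (4,7) (5,3) (6,6) (7,2)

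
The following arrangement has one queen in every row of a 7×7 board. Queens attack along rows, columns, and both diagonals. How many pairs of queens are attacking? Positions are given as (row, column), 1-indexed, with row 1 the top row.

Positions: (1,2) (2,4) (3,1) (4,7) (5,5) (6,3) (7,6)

0

All columns are distinct and no two queens satisfy |Δrow| = |Δcol|, so no pair attacks.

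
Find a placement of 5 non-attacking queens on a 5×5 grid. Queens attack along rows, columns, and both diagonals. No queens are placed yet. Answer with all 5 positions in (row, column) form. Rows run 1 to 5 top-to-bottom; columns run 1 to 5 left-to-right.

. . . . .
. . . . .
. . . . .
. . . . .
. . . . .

(1,4) (2,1) (3,3) (4,5) (5,2)

Row 1: Safe: 1, 2, 3, 4, 5. Place at column 4.
Row 2: attacked by (1,4)→{3,4,5}. Safe: 1, 2. Place at column 1.
Row 3: attacked by (1,4)→{2,4}; (2,1)→{1,2}. Safe: 3, 5. Place at column 3.
Row 4: attacked by (1,4)→{1,4}; (2,1)→{1,3}; (3,3)→{2,3,4}. Safe: 5. Place at column 5.
Row 5: attacked by (1,4)→{4}; (2,1)→{1,4}; (3,3)→{1,3,5}; (4,5)→{4,5}. Safe: 2. Place at column 2.
Columns [4, 1, 3, 5, 2], r−c [-3, 1, 0, -1, 3], r+c [5, 3, 6, 9, 7] are all distinct, so no two queens attack.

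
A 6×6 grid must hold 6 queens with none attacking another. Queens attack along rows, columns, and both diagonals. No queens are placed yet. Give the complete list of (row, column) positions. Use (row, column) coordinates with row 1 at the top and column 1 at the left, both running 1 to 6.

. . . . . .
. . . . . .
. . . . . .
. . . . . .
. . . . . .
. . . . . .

Row 1: Safe: 1, 2, 3, 4, 5, 6. Place at column 5.
Row 2: attacked by (1,5)→{4,5,6}. Safe: 1, 2, 3. Place at column 3.
Row 3: attacked by (1,5)→{3,5}; (2,3)→{2,3,4}. Safe: 1, 6. Place at column 1.
Row 4: attacked by (1,5)→{2,5}; (2,3)→{1,3,5}; (3,1)→{1,2}. Safe: 4, 6. Place at column 6.
Row 5: attacked by (1,5)→{1,5}; (2,3)→{3,6}; (3,1)→{1,3}; (4,6)→{5,6}. Safe: 2, 4. Place at column 4.
Row 6: attacked by (1,5)→{5}; (2,3)→{3}; (3,1)→{1,4}; (4,6)→{4,6}; (5,4)→{3,4,5}. Safe: 2. Place at column 2.
Columns [5, 3, 1, 6, 4, 2], r−c [-4, -1, 2, -2, 1, 4], r+c [6, 5, 4, 10, 9, 8] are all distinct, so no two queens attack.

(1,5) (2,3) (3,1) (4,6) (5,4) (6,2)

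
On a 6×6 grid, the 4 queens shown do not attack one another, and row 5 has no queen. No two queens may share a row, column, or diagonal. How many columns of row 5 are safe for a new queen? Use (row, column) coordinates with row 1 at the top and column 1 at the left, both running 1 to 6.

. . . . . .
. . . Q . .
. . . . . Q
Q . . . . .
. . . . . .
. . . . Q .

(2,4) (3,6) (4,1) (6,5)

1

(2,4) attacks row 5 at column 4 and diagonals 1.
(3,6) attacks row 5 at column 6 and diagonals 4.
(4,1) attacks row 5 at column 1 and diagonals 2.
(6,5) attacks row 5 at column 5 and diagonals 4, 6.
Attacked columns: {1, 2, 4, 5, 6}. Safe: {3}.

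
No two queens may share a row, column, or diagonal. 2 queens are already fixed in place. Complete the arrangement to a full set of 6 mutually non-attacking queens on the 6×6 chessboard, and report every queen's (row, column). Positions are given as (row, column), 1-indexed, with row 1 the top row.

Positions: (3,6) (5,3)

(1,2) (2,4) (3,6) (4,1) (5,3) (6,5)

Row 1: attacked by (3,6)→{4,6}; (5,3)→{3}. Safe: 1, 2, 5. Place at column 2.
Row 2: attacked by (1,2)→{1,2,3}; (3,6)→{5,6}; (5,3)→{3,6}. Safe: 4. Place at column 4.
Row 4: attacked by (1,2)→{2,5}; (2,4)→{2,4,6}; (3,6)→{5,6}; (5,3)→{2,3,4}. Safe: 1. Place at column 1.
Row 6: attacked by (1,2)→{2}; (2,4)→{4}; (3,6)→{3,6}; (4,1)→{1,3}; (5,3)→{2,3,4}. Safe: 5. Place at column 5.
Columns [2, 4, 6, 1, 3, 5], r−c [-1, -2, -3, 3, 2, 1], r+c [3, 6, 9, 5, 8, 11] are all distinct, so no two queens attack.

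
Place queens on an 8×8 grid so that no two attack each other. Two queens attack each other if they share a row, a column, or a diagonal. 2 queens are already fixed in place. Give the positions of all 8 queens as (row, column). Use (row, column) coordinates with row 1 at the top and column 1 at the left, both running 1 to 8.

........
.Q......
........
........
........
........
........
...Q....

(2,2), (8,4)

(1,6) (2,2) (3,7) (4,1) (5,3) (6,5) (7,8) (8,4)

Row 1: attacked by (2,2)→{1,2,3}; (8,4)→{4}. Safe: 5, 6, 7, 8. Place at column 6.
Row 3: attacked by (1,6)→{4,6,8}; (2,2)→{1,2,3}; (8,4)→{4}. Safe: 5, 7. Place at column 7.
Row 4: attacked by (1,6)→{3,6}; (2,2)→{2,4}; (3,7)→{6,7,8}; (8,4)→{4,8}. Safe: 1, 5. Place at column 1.
Row 5: attacked by (1,6)→{2,6}; (2,2)→{2,5}; (3,7)→{5,7}; (4,1)→{1,2}; (8,4)→{1,4,7}. Safe: 3, 8. Place at column 3.
Row 6: attacked by (1,6)→{1,6}; (2,2)→{2,6}; (3,7)→{4,7}; (4,1)→{1,3}; (5,3)→{2,3,4}; (8,4)→{2,4,6}. Safe: 5, 8. Place at column 5.
Row 7: attacked by (1,6)→{6}; (2,2)→{2,7}; (3,7)→{3,7}; (4,1)→{1,4}; (5,3)→{1,3,5}; (6,5)→{4,5,6}; (8,4)→{3,4,5}. Safe: 8. Place at column 8.
Columns [6, 2, 7, 1, 3, 5, 8, 4], r−c [-5, 0, -4, 3, 2, 1, -1, 4], r+c [7, 4, 10, 5, 8, 11, 15, 12] are all distinct, so no two queens attack.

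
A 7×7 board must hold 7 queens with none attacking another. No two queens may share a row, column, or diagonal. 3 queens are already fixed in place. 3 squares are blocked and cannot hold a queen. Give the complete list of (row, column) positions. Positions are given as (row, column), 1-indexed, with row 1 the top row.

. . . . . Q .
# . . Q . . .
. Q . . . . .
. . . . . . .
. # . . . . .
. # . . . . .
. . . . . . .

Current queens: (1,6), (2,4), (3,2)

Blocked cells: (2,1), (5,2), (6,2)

Row 4: attacked by (1,6)→{3,6}; (2,4)→{2,4,6}; (3,2)→{1,2,3}. Safe: 5, 7. Place at column 7.
Row 5: attacked by (1,6)→{2,6}; (2,4)→{1,4,7}; (3,2)→{2,4}; (4,7)→{6,7}. Blocked: 2. Safe: 3, 5. Place at column 5.
Row 6: attacked by (1,6)→{1,6}; (2,4)→{4}; (3,2)→{2,5}; (4,7)→{5,7}; (5,5)→{4,5,6}. Blocked: 2. Safe: 3. Place at column 3.
Row 7: attacked by (1,6)→{6}; (2,4)→{4}; (3,2)→{2,6}; (4,7)→{4,7}; (5,5)→{3,5,7}; (6,3)→{2,3,4}. Safe: 1. Place at column 1.
Columns [6, 4, 2, 7, 5, 3, 1], r−c [-5, -2, 1, -3, 0, 3, 6], r+c [7, 6, 5, 11, 10, 9, 8] are all distinct, so no two queens attack.

(1,6) (2,4) (3,2) (4,7) (5,5) (6,3) (7,1)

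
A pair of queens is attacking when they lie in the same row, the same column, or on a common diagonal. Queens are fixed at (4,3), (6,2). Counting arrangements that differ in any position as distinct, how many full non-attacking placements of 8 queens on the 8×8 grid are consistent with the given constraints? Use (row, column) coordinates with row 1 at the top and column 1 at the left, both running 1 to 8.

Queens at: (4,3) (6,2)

Branch on row 1: col 1 → 0; col 4 → 1; col 5 → 0; col 8 → 1.
Sum: 0 + 1 + 0 + 1 = 2.

2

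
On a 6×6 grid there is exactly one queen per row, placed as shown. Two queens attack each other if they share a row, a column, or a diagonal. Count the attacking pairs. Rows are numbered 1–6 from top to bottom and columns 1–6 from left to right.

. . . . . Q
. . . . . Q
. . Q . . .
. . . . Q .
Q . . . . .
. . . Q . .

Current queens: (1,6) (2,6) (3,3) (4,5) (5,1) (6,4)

Same column: (1,6)–(2,6) (column 6).
Same diagonal: (3,3)–(5,1) (|3−5| = |3−1| = 2).
Total attacking pairs: 2.

2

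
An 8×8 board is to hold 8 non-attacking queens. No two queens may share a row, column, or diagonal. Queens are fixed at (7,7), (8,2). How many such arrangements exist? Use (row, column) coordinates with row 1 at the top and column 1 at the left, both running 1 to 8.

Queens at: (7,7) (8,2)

Branch on row 1: col 3 → 1; col 4 → 1; col 5 → 0; col 6 → 0; col 8 → 0.
Sum: 1 + 1 + 0 + 0 + 0 = 2.

2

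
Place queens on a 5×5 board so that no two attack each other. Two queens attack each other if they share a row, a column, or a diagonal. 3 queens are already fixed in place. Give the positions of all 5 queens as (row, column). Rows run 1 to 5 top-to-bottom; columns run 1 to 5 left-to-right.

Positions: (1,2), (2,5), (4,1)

(1,2) (2,5) (3,3) (4,1) (5,4)

Row 3: attacked by (1,2)→{2,4}; (2,5)→{4,5}; (4,1)→{1,2}. Safe: 3. Place at column 3.
Row 5: attacked by (1,2)→{2}; (2,5)→{2,5}; (3,3)→{1,3,5}; (4,1)→{1,2}. Safe: 4. Place at column 4.
Columns [2, 5, 3, 1, 4], r−c [-1, -3, 0, 3, 1], r+c [3, 7, 6, 5, 9] are all distinct, so no two queens attack.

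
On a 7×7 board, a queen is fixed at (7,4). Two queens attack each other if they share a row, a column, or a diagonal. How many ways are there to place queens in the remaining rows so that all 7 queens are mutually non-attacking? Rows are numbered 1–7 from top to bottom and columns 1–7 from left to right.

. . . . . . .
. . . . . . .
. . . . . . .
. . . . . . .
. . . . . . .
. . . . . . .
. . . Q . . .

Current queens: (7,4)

Branch on row 1: col 1 → 1; col 2 → 1; col 3 → 1; col 5 → 1; col 6 → 1; col 7 → 1.
Sum: 1 + 1 + 1 + 1 + 1 + 1 = 6.

6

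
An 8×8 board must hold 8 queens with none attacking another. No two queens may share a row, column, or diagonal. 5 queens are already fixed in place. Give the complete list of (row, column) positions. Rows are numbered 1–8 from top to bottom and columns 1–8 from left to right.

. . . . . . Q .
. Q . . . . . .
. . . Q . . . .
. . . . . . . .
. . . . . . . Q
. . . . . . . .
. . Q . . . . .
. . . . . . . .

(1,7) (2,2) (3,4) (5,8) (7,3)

Row 4: attacked by (1,7)→{4,7}; (2,2)→{2,4}; (3,4)→{3,4,5}; (5,8)→{7,8}; (7,3)→{3,6}. Safe: 1. Place at column 1.
Row 6: attacked by (1,7)→{2,7}; (2,2)→{2,6}; (3,4)→{1,4,7}; (4,1)→{1,3}; (5,8)→{7,8}; (7,3)→{2,3,4}. Safe: 5. Place at column 5.
Row 8: attacked by (1,7)→{7}; (2,2)→{2,8}; (3,4)→{4}; (4,1)→{1,5}; (5,8)→{5,8}; (6,5)→{3,5,7}; (7,3)→{2,3,4}. Safe: 6. Place at column 6.
Columns [7, 2, 4, 1, 8, 5, 3, 6], r−c [-6, 0, -1, 3, -3, 1, 4, 2], r+c [8, 4, 7, 5, 13, 11, 10, 14] are all distinct, so no two queens attack.

(1,7) (2,2) (3,4) (4,1) (5,8) (6,5) (7,3) (8,6)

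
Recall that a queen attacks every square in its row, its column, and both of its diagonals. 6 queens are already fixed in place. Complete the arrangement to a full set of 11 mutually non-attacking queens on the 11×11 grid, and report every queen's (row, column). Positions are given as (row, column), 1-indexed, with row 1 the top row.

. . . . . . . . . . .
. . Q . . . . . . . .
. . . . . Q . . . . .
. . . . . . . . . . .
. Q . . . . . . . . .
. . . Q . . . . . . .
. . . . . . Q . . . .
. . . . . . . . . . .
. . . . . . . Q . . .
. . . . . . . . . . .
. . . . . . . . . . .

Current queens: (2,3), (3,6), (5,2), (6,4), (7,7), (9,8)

Row 1: attacked by (2,3)→{2,3,4}; (3,6)→{4,6,8}; (5,2)→{2,6}; (6,4)→{4,9}; (7,7)→{1,7}; (9,8)→{8}. Safe: 5, 10, 11. Place at column 11.
Row 4: attacked by (1,11)→{8,11}; (2,3)→{1,3,5}; (3,6)→{5,6,7}; (5,2)→{1,2,3}; (6,4)→{2,4,6}; (7,7)→{4,7,10}; (9,8)→{3,8}. Safe: 9. Place at column 9.
Row 8: attacked by (1,11)→{4,11}; (2,3)→{3,9}; (3,6)→{1,6,11}; (4,9)→{5,9}; (5,2)→{2,5}; (6,4)→{2,4,6}; (7,7)→{6,7,8}; (9,8)→{7,8,9}. Safe: 10. Place at column 10.
Row 10: attacked by (1,11)→{2,11}; (2,3)→{3,11}; (3,6)→{6}; (4,9)→{3,9}; (5,2)→{2,7}; (6,4)→{4,8}; (7,7)→{4,7,10}; (8,10)→{8,10}; (9,8)→{7,8,9}. Safe: 1, 5. Place at column 1.
Row 11: attacked by (1,11)→{1,11}; (2,3)→{3}; (3,6)→{6}; (4,9)→{2,9}; (5,2)→{2,8}; (6,4)→{4,9}; (7,7)→{3,7,11}; (8,10)→{7,10}; (9,8)→{6,8,10}; (10,1)→{1,2}. Safe: 5. Place at column 5.
Columns [11, 3, 6, 9, 2, 4, 7, 10, 8, 1, 5], r−c [-10, -1, -3, -5, 3, 2, 0, -2, 1, 9, 6], r+c [12, 5, 9, 13, 7, 10, 14, 18, 17, 11, 16] are all distinct, so no two queens attack.

(1,11) (2,3) (3,6) (4,9) (5,2) (6,4) (7,7) (8,10) (9,8) (10,1) (11,5)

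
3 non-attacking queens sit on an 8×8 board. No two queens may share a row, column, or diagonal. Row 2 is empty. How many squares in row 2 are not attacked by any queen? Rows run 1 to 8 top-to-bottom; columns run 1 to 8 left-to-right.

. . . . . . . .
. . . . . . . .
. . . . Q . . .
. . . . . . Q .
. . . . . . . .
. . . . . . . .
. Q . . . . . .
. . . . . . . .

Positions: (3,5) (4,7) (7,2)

3

(3,5) attacks row 2 at column 5 and diagonals 4, 6.
(4,7) attacks row 2 at column 7 and diagonals 5.
(7,2) attacks row 2 at column 2 and diagonals 7.
Attacked columns: {2, 4, 5, 6, 7}. Safe: {1, 3, 8}.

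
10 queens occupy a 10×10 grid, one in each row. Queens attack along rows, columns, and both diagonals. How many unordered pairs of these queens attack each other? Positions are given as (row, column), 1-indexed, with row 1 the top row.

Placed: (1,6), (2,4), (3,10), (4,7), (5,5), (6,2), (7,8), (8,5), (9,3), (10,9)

Same column: (5,5)–(8,5) (column 5).
Same diagonal: (3,10)–(8,5) (|3−8| = |10−5| = 5).
Total attacking pairs: 2.

2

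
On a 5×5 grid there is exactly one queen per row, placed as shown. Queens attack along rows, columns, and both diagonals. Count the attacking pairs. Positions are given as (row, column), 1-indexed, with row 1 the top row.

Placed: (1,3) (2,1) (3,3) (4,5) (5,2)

1

Same column: (1,3)–(3,3) (column 3).
Total attacking pairs: 1.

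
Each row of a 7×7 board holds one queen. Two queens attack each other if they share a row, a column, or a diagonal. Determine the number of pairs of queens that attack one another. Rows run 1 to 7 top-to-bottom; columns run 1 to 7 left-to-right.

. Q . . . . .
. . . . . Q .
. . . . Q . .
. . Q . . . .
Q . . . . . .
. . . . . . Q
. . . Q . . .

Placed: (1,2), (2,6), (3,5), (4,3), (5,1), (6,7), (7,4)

Same diagonal: (1,2)–(6,7) (|1−6| = |2−7| = 5); (2,6)–(3,5) (|2−3| = |6−5| = 1).
Total attacking pairs: 2.

2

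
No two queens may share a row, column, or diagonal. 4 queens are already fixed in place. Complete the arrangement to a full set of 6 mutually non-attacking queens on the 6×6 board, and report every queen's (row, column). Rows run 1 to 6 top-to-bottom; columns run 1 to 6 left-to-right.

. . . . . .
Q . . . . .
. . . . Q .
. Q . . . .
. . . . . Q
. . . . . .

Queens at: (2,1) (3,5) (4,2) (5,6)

Row 1: attacked by (2,1)→{1,2}; (3,5)→{3,5}; (4,2)→{2,5}; (5,6)→{2,6}. Safe: 4. Place at column 4.
Row 6: attacked by (1,4)→{4}; (2,1)→{1,5}; (3,5)→{2,5}; (4,2)→{2,4}; (5,6)→{5,6}. Safe: 3. Place at column 3.
Columns [4, 1, 5, 2, 6, 3], r−c [-3, 1, -2, 2, -1, 3], r+c [5, 3, 8, 6, 11, 9] are all distinct, so no two queens attack.

(1,4) (2,1) (3,5) (4,2) (5,6) (6,3)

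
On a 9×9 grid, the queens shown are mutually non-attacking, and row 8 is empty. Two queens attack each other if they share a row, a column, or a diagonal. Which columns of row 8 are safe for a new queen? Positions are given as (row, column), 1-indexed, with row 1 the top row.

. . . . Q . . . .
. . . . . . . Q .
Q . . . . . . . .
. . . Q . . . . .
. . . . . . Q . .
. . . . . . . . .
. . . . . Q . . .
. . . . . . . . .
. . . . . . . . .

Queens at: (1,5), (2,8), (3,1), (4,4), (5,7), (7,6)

(1,5) attacks row 8 at column 5.
(2,8) attacks row 8 at column 8 and diagonals 2.
(3,1) attacks row 8 at column 1 and diagonals 6.
(4,4) attacks row 8 at column 4 and diagonals 8.
(5,7) attacks row 8 at column 7 and diagonals 4.
(7,6) attacks row 8 at column 6 and diagonals 5, 7.
Attacked columns: {1, 2, 4, 5, 6, 7, 8}. Safe: {3, 9}.

columns 3, 9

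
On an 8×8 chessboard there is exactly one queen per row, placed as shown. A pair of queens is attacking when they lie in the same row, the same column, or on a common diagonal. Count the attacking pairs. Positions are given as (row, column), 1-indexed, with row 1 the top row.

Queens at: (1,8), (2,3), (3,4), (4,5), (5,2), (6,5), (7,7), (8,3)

8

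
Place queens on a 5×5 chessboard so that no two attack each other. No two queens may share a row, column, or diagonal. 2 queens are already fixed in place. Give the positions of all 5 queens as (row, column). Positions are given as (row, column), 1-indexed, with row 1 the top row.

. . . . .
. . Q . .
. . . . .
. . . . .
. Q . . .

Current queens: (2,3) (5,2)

(1,5) (2,3) (3,1) (4,4) (5,2)

Row 1: attacked by (2,3)→{2,3,4}; (5,2)→{2}. Safe: 1, 5. Place at column 5.
Row 3: attacked by (1,5)→{3,5}; (2,3)→{2,3,4}; (5,2)→{2,4}. Safe: 1. Place at column 1.
Row 4: attacked by (1,5)→{2,5}; (2,3)→{1,3,5}; (3,1)→{1,2}; (5,2)→{1,2,3}. Safe: 4. Place at column 4.
Columns [5, 3, 1, 4, 2], r−c [-4, -1, 2, 0, 3], r+c [6, 5, 4, 8, 7] are all distinct, so no two queens attack.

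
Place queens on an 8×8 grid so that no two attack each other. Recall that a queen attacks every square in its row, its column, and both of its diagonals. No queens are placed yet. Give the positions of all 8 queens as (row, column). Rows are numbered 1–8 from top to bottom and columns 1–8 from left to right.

Row 1: Safe: 1, 2, 3, 4, 5, 6, 7, 8. Place at column 3.
Row 2: attacked by (1,3)→{2,3,4}. Safe: 1, 5, 6, 7, 8. Place at column 6.
Row 3: attacked by (1,3)→{1,3,5}; (2,6)→{5,6,7}. Safe: 2, 4, 8. Place at column 4.
Row 4: attacked by (1,3)→{3,6}; (2,6)→{4,6,8}; (3,4)→{3,4,5}. Safe: 1, 2, 7. Place at column 2.
Row 5: attacked by (1,3)→{3,7}; (2,6)→{3,6}; (3,4)→{2,4,6}; (4,2)→{1,2,3}. Safe: 5, 8. Place at column 8.
Row 6: attacked by (1,3)→{3,8}; (2,6)→{2,6}; (3,4)→{1,4,7}; (4,2)→{2,4}; (5,8)→{7,8}. Safe: 5. Place at column 5.
Row 7: attacked by (1,3)→{3}; (2,6)→{1,6}; (3,4)→{4,8}; (4,2)→{2,5}; (5,8)→{6,8}; (6,5)→{4,5,6}. Safe: 7. Place at column 7.
Row 8: attacked by (1,3)→{3}; (2,6)→{6}; (3,4)→{4}; (4,2)→{2,6}; (5,8)→{5,8}; (6,5)→{3,5,7}; (7,7)→{6,7,8}. Safe: 1. Place at column 1.
Columns [3, 6, 4, 2, 8, 5, 7, 1], r−c [-2, -4, -1, 2, -3, 1, 0, 7], r+c [4, 8, 7, 6, 13, 11, 14, 9] are all distinct, so no two queens attack.

(1,3) (2,6) (3,4) (4,2) (5,8) (6,5) (7,7) (8,1)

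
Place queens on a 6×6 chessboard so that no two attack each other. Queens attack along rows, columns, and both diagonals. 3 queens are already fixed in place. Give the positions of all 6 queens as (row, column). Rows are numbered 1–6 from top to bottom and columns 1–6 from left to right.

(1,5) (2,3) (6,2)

Row 3: attacked by (1,5)→{3,5}; (2,3)→{2,3,4}; (6,2)→{2,5}. Safe: 1, 6. Place at column 1.
Row 4: attacked by (1,5)→{2,5}; (2,3)→{1,3,5}; (3,1)→{1,2}; (6,2)→{2,4}. Safe: 6. Place at column 6.
Row 5: attacked by (1,5)→{1,5}; (2,3)→{3,6}; (3,1)→{1,3}; (4,6)→{5,6}; (6,2)→{1,2,3}. Safe: 4. Place at column 4.
Columns [5, 3, 1, 6, 4, 2], r−c [-4, -1, 2, -2, 1, 4], r+c [6, 5, 4, 10, 9, 8] are all distinct, so no two queens attack.

(1,5) (2,3) (3,1) (4,6) (5,4) (6,2)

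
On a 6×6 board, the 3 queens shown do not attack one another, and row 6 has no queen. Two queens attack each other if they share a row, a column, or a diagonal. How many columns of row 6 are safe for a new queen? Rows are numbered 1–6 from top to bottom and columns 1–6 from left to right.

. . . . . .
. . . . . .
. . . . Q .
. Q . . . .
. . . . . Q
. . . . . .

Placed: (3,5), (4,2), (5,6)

2

(3,5) attacks row 6 at column 5 and diagonals 2.
(4,2) attacks row 6 at column 2 and diagonals 4.
(5,6) attacks row 6 at column 6 and diagonals 5.
Attacked columns: {2, 4, 5, 6}. Safe: {1, 3}.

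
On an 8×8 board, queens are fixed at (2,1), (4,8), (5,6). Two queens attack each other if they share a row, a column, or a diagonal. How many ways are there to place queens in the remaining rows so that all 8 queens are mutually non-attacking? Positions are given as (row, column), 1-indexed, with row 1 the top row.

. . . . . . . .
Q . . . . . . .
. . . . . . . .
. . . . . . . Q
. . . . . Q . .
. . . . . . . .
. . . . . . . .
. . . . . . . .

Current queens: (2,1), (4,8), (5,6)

Branch on row 1: col 3 → 0; col 4 → 1; col 7 → 1.
Sum: 0 + 1 + 1 = 2.

2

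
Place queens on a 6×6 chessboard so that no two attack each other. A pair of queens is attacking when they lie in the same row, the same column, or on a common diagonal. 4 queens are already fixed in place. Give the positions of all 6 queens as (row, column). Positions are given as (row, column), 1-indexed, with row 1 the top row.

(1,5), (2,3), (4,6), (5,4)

(1,5) (2,3) (3,1) (4,6) (5,4) (6,2)

Row 3: attacked by (1,5)→{3,5}; (2,3)→{2,3,4}; (4,6)→{5,6}; (5,4)→{2,4,6}. Safe: 1. Place at column 1.
Row 6: attacked by (1,5)→{5}; (2,3)→{3}; (3,1)→{1,4}; (4,6)→{4,6}; (5,4)→{3,4,5}. Safe: 2. Place at column 2.
Columns [5, 3, 1, 6, 4, 2], r−c [-4, -1, 2, -2, 1, 4], r+c [6, 5, 4, 10, 9, 8] are all distinct, so no two queens attack.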